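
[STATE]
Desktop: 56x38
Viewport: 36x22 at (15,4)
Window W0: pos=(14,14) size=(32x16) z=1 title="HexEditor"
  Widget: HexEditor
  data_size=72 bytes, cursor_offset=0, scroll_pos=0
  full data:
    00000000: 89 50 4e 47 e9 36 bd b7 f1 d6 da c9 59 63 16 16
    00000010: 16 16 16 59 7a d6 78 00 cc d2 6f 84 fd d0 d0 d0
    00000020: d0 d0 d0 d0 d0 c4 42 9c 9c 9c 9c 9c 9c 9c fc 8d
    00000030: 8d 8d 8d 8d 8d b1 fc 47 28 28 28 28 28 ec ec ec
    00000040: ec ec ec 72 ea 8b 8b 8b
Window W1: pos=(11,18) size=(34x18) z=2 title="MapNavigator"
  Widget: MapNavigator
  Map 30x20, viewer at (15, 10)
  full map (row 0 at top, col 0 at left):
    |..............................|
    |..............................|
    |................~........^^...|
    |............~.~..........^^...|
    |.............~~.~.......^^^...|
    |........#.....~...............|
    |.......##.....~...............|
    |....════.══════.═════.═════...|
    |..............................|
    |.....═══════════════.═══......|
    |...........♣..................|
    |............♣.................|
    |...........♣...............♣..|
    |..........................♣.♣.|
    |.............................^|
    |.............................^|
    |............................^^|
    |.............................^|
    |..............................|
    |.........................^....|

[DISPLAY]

                                    
                                    
                                    
                                    
                                    
                                    
                                    
                                    
                                    
                                    
━━━━━━━━━━━━━━━━━━━━━━━━━━━━━━┓     
 HexEditor                    ┃     
──────────────────────────────┨     
00000000  89 50 4e 47 e9 36 bd┃     
━━━━━━━━━━━━━━━━━━━━━━━━━━━━━┓┃     
pNavigator                   ┃┃     
─────────────────────────────┨┃     
..........~.~..........^^... ┃┃     
...........~~.~.......^^^... ┃┃     
......#.....~............... ┃┃     
.....##.....~............... ┃┃     
..════.══════.═════.═════... ┃┃     


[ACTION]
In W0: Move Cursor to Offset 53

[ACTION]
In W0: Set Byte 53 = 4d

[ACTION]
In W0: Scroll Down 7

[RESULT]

                                    
                                    
                                    
                                    
                                    
                                    
                                    
                                    
                                    
                                    
━━━━━━━━━━━━━━━━━━━━━━━━━━━━━━┓     
 HexEditor                    ┃     
──────────────────────────────┨     
00000040  ec ec ec 72 ea 8b 8b┃     
━━━━━━━━━━━━━━━━━━━━━━━━━━━━━┓┃     
pNavigator                   ┃┃     
─────────────────────────────┨┃     
..........~.~..........^^... ┃┃     
...........~~.~.......^^^... ┃┃     
......#.....~............... ┃┃     
.....##.....~............... ┃┃     
..════.══════.═════.═════... ┃┃     


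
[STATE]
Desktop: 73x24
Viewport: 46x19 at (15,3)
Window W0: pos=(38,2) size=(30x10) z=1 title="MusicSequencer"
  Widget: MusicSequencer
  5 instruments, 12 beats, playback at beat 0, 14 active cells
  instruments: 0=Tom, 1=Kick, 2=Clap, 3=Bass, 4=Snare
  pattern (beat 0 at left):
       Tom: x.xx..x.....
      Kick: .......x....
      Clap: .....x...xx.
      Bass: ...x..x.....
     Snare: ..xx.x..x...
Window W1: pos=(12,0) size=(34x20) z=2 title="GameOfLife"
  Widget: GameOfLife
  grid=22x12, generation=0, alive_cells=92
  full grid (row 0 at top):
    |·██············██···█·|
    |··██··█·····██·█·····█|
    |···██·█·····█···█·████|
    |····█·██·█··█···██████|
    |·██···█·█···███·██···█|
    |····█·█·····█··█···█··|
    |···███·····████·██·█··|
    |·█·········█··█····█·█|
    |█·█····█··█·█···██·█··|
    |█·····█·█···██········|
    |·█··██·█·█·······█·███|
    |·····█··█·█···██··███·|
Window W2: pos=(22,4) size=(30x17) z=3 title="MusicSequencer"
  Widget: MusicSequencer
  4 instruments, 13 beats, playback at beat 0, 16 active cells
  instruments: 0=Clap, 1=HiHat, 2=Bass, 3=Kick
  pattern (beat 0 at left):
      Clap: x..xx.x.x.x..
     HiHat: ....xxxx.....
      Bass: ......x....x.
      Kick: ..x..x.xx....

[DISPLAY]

n: 0                          ┃equencer       
█······┏━━━━━━━━━━━━━━━━━━━━━━━━━━━━┓─────────
██··█··┃ MusicSequencer             ┃78901    
·██·█··┠────────────────────────────┨·····    
··█·██·┃      ▼123456789012         ┃█····    
█···█·█┃  Clap█··██·█·█·█··         ┃··██·    
··█·█··┃ HiHat····████·····         ┃·····    
·███···┃  Bass······█····█·         ┃·█···    
·······┃  Kick··█··█·██····         ┃━━━━━━━━━
█····█·┃                            ┃         
····█·█┃                            ┃         
··██·█·┃                            ┃         
···█··█┃                            ┃         
       ┃                            ┃         
       ┃                            ┃         
       ┃                            ┃         
━━━━━━━┃                            ┃         
       ┗━━━━━━━━━━━━━━━━━━━━━━━━━━━━┛         
                                              


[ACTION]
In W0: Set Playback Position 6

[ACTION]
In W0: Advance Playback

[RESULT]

n: 0                          ┃equencer       
█······┏━━━━━━━━━━━━━━━━━━━━━━━━━━━━┓─────────
██··█··┃ MusicSequencer             ┃▼8901    
·██·█··┠────────────────────────────┨·····    
··█·██·┃      ▼123456789012         ┃█····    
█···█·█┃  Clap█··██·█·█·█··         ┃··██·    
··█·█··┃ HiHat····████·····         ┃·····    
·███···┃  Bass······█····█·         ┃·█···    
·······┃  Kick··█··█·██····         ┃━━━━━━━━━
█····█·┃                            ┃         
····█·█┃                            ┃         
··██·█·┃                            ┃         
···█··█┃                            ┃         
       ┃                            ┃         
       ┃                            ┃         
       ┃                            ┃         
━━━━━━━┃                            ┃         
       ┗━━━━━━━━━━━━━━━━━━━━━━━━━━━━┛         
                                              


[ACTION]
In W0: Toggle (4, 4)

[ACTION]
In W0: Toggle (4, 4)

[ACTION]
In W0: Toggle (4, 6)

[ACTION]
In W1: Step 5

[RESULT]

n: 5                          ┃equencer       
█████··┏━━━━━━━━━━━━━━━━━━━━━━━━━━━━┓─────────
··█··█·┃ MusicSequencer             ┃▼8901    
···█···┠────────────────────────────┨·····    
···█···┃      ▼123456789012         ┃█····    
····██·┃  Clap█··██·█·█·█··         ┃··██·    
···█···┃ HiHat····████·····         ┃·····    
█···███┃  Bass······█····█·         ┃·█···    
·······┃  Kick··█··█·██····         ┃━━━━━━━━━
·······┃                            ┃         
·······┃                            ┃         
····█··┃                            ┃         
····██·┃                            ┃         
       ┃                            ┃         
       ┃                            ┃         
       ┃                            ┃         
━━━━━━━┃                            ┃         
       ┗━━━━━━━━━━━━━━━━━━━━━━━━━━━━┛         
                                              


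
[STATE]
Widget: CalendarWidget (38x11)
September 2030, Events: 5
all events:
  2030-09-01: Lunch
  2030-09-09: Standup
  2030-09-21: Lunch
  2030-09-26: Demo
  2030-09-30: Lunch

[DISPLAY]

            September 2030            
Mo Tu We Th Fr Sa Su                  
                   1*                 
 2  3  4  5  6  7  8                  
 9* 10 11 12 13 14 15                 
16 17 18 19 20 21* 22                 
23 24 25 26* 27 28 29                 
30*                                   
                                      
                                      
                                      


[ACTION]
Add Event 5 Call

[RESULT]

            September 2030            
Mo Tu We Th Fr Sa Su                  
                   1*                 
 2  3  4  5*  6  7  8                 
 9* 10 11 12 13 14 15                 
16 17 18 19 20 21* 22                 
23 24 25 26* 27 28 29                 
30*                                   
                                      
                                      
                                      


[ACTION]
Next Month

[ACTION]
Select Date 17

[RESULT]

             October 2030             
Mo Tu We Th Fr Sa Su                  
    1  2  3  4  5  6                  
 7  8  9 10 11 12 13                  
14 15 16 [17] 18 19 20                
21 22 23 24 25 26 27                  
28 29 30 31                           
                                      
                                      
                                      
                                      


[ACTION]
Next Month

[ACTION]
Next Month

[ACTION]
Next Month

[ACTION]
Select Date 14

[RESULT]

             January 2031             
Mo Tu We Th Fr Sa Su                  
       1  2  3  4  5                  
 6  7  8  9 10 11 12                  
13 [14] 15 16 17 18 19                
20 21 22 23 24 25 26                  
27 28 29 30 31                        
                                      
                                      
                                      
                                      


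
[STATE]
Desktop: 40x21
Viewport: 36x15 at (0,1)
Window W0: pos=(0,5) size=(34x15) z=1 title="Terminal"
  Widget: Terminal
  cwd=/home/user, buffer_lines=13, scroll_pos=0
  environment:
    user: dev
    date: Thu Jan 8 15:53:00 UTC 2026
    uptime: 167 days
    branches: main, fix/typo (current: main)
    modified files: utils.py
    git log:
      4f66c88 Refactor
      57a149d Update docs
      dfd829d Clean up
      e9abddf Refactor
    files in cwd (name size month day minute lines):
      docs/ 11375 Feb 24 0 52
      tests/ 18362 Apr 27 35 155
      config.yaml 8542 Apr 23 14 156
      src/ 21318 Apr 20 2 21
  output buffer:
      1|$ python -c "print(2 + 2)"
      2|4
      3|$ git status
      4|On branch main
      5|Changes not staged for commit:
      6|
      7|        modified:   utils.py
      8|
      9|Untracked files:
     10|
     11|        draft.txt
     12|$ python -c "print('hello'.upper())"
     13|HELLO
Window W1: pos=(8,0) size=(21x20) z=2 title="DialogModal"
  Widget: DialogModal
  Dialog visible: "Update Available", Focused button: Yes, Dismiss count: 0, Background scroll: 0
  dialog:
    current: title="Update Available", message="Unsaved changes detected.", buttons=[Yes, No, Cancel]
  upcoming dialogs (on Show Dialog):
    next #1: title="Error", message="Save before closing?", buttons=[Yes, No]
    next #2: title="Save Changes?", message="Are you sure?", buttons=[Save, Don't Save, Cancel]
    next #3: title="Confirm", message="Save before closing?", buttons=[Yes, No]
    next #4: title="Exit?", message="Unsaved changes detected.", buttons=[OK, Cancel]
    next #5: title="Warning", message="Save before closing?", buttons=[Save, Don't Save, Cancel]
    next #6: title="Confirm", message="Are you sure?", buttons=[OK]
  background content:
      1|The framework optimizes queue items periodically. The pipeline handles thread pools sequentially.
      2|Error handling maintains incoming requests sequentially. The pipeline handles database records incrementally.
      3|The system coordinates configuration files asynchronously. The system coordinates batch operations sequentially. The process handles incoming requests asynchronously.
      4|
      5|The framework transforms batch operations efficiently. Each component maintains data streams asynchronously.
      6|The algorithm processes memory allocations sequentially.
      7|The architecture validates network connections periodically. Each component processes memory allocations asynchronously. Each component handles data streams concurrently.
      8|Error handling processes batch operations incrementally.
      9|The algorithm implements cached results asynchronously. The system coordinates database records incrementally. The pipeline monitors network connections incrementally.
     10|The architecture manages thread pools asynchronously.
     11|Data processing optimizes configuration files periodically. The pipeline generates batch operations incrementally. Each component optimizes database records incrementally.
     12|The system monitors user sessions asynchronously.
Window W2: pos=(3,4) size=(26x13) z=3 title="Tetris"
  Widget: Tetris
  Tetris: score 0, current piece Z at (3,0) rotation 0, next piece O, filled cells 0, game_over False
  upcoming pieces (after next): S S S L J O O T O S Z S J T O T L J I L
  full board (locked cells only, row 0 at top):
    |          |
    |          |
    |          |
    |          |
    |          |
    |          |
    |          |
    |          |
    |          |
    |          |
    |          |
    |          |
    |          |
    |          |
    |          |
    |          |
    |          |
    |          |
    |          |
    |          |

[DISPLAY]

        ┃ DialogModal       ┃       
        ┠───────────────────┨       
        ┃The framework optim┃       
   ┏━━━━━━━━━━━━━━━━━━━━━━━━┓       
┏━━┃ Tetris                 ┃━━━━┓  
┃ T┠────────────────────────┨    ┃  
┠──┃          │Next:        ┃────┨  
┃$ ┃          │▓▓           ┃    ┃  
┃4 ┃          │▓▓           ┃    ┃  
┃$ ┃          │             ┃    ┃  
┃On┃          │             ┃    ┃  
┃Ch┃          │             ┃t:  ┃  
┃  ┃          │Score:       ┃    ┃  
┃  ┃          │0            ┃    ┃  
┃  ┃          │             ┃    ┃  


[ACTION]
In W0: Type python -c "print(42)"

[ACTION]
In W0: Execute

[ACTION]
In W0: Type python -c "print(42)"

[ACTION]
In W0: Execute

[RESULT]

        ┃ DialogModal       ┃       
        ┠───────────────────┨       
        ┃The framework optim┃       
   ┏━━━━━━━━━━━━━━━━━━━━━━━━┓       
┏━━┃ Tetris                 ┃━━━━┓  
┃ T┠────────────────────────┨    ┃  
┠──┃          │Next:        ┃────┨  
┃  ┃          │▓▓           ┃    ┃  
┃Un┃          │▓▓           ┃    ┃  
┃  ┃          │             ┃    ┃  
┃  ┃          │             ┃    ┃  
┃$ ┃          │             ┃pper┃  
┃HE┃          │Score:       ┃    ┃  
┃$ ┃          │0            ┃    ┃  
┃42┃          │             ┃    ┃  


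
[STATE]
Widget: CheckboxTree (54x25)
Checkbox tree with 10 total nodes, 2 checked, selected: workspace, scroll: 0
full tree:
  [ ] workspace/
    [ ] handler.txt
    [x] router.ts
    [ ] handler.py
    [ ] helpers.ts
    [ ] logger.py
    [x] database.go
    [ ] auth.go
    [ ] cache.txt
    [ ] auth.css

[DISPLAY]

>[-] workspace/                                       
   [ ] handler.txt                                    
   [x] router.ts                                      
   [ ] handler.py                                     
   [ ] helpers.ts                                     
   [ ] logger.py                                      
   [x] database.go                                    
   [ ] auth.go                                        
   [ ] cache.txt                                      
   [ ] auth.css                                       
                                                      
                                                      
                                                      
                                                      
                                                      
                                                      
                                                      
                                                      
                                                      
                                                      
                                                      
                                                      
                                                      
                                                      
                                                      


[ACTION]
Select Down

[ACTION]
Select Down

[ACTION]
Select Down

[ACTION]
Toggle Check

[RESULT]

 [-] workspace/                                       
   [ ] handler.txt                                    
   [x] router.ts                                      
>  [x] handler.py                                     
   [ ] helpers.ts                                     
   [ ] logger.py                                      
   [x] database.go                                    
   [ ] auth.go                                        
   [ ] cache.txt                                      
   [ ] auth.css                                       
                                                      
                                                      
                                                      
                                                      
                                                      
                                                      
                                                      
                                                      
                                                      
                                                      
                                                      
                                                      
                                                      
                                                      
                                                      


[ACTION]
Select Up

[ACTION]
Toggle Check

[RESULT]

 [-] workspace/                                       
   [ ] handler.txt                                    
>  [ ] router.ts                                      
   [x] handler.py                                     
   [ ] helpers.ts                                     
   [ ] logger.py                                      
   [x] database.go                                    
   [ ] auth.go                                        
   [ ] cache.txt                                      
   [ ] auth.css                                       
                                                      
                                                      
                                                      
                                                      
                                                      
                                                      
                                                      
                                                      
                                                      
                                                      
                                                      
                                                      
                                                      
                                                      
                                                      


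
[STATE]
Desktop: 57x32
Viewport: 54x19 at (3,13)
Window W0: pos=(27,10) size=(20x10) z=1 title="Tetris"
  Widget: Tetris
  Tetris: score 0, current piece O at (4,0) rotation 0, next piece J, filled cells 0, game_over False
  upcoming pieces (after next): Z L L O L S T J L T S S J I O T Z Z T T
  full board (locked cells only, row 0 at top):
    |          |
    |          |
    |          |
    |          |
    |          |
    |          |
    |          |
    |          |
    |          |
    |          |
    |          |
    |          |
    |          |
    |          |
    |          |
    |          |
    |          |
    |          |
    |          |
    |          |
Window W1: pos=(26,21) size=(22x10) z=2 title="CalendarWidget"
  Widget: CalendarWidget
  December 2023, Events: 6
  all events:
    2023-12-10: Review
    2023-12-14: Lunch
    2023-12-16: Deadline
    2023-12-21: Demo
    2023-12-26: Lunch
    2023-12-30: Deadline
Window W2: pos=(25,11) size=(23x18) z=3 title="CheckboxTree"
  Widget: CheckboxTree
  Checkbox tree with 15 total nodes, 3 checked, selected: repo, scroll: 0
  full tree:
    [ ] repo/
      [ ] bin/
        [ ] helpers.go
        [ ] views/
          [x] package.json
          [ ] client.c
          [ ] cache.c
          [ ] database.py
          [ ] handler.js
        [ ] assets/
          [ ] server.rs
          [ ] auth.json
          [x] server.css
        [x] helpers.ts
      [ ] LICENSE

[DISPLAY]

                      ┠─────────────────────┨         
                      ┃>[-] repo/           ┃         
                      ┃   [-] bin/          ┃         
                      ┃     [ ] helpers.go  ┃         
                      ┃     [-] views/      ┃         
                      ┃       [x] package.js┃         
                      ┃       [ ] client.c  ┃         
                      ┃       [ ] cache.c   ┃         
                      ┃       [ ] database.p┃         
                      ┃       [ ] handler.js┃         
                      ┃     [-] assets/     ┃         
                      ┃       [ ] server.rs ┃         
                      ┃       [ ] auth.json ┃         
                      ┃       [x] server.css┃         
                      ┃     [x] helpers.ts  ┃         
                      ┗━━━━━━━━━━━━━━━━━━━━━┛         
                       ┃18 19 20 21* 22 23 2┃         
                       ┗━━━━━━━━━━━━━━━━━━━━┛         
                                                      


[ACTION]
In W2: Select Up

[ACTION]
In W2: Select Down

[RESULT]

                      ┠─────────────────────┨         
                      ┃ [-] repo/           ┃         
                      ┃>  [-] bin/          ┃         
                      ┃     [ ] helpers.go  ┃         
                      ┃     [-] views/      ┃         
                      ┃       [x] package.js┃         
                      ┃       [ ] client.c  ┃         
                      ┃       [ ] cache.c   ┃         
                      ┃       [ ] database.p┃         
                      ┃       [ ] handler.js┃         
                      ┃     [-] assets/     ┃         
                      ┃       [ ] server.rs ┃         
                      ┃       [ ] auth.json ┃         
                      ┃       [x] server.css┃         
                      ┃     [x] helpers.ts  ┃         
                      ┗━━━━━━━━━━━━━━━━━━━━━┛         
                       ┃18 19 20 21* 22 23 2┃         
                       ┗━━━━━━━━━━━━━━━━━━━━┛         
                                                      


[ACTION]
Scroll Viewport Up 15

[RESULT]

                                                      
                                                      
                                                      
                                                      
                                                      
                                                      
                                                      
                                                      
                                                      
                                                      
                        ┏━━━━━━━━━━━━━━━━━━┓          
                      ┏━━━━━━━━━━━━━━━━━━━━━┓         
                      ┃ CheckboxTree        ┃         
                      ┠─────────────────────┨         
                      ┃ [-] repo/           ┃         
                      ┃>  [-] bin/          ┃         
                      ┃     [ ] helpers.go  ┃         
                      ┃     [-] views/      ┃         
                      ┃       [x] package.js┃         


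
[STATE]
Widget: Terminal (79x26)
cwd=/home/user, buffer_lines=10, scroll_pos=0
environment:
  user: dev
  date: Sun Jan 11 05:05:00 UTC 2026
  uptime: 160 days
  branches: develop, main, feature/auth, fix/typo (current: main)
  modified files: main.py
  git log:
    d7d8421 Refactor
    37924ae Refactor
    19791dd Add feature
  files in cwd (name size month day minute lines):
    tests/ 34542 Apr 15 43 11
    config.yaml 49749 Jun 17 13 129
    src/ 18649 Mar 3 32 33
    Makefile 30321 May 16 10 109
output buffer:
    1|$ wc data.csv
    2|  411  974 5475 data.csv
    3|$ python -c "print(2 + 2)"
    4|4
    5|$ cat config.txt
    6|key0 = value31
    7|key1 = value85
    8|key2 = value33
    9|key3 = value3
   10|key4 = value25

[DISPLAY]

$ wc data.csv                                                                  
  411  974 5475 data.csv                                                       
$ python -c "print(2 + 2)"                                                     
4                                                                              
$ cat config.txt                                                               
key0 = value31                                                                 
key1 = value85                                                                 
key2 = value33                                                                 
key3 = value3                                                                  
key4 = value25                                                                 
$ █                                                                            
                                                                               
                                                                               
                                                                               
                                                                               
                                                                               
                                                                               
                                                                               
                                                                               
                                                                               
                                                                               
                                                                               
                                                                               
                                                                               
                                                                               
                                                                               


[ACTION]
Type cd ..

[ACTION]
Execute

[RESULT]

$ wc data.csv                                                                  
  411  974 5475 data.csv                                                       
$ python -c "print(2 + 2)"                                                     
4                                                                              
$ cat config.txt                                                               
key0 = value31                                                                 
key1 = value85                                                                 
key2 = value33                                                                 
key3 = value3                                                                  
key4 = value25                                                                 
$ cd ..                                                                        
                                                                               
$ █                                                                            
                                                                               
                                                                               
                                                                               
                                                                               
                                                                               
                                                                               
                                                                               
                                                                               
                                                                               
                                                                               
                                                                               
                                                                               
                                                                               


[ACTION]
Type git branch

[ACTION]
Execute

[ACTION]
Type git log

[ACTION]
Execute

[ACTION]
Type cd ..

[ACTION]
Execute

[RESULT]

$ wc data.csv                                                                  
  411  974 5475 data.csv                                                       
$ python -c "print(2 + 2)"                                                     
4                                                                              
$ cat config.txt                                                               
key0 = value31                                                                 
key1 = value85                                                                 
key2 = value33                                                                 
key3 = value3                                                                  
key4 = value25                                                                 
$ cd ..                                                                        
                                                                               
$ git branch                                                                   
  develop                                                                      
* main                                                                         
  feature/auth                                                                 
  fix/typo                                                                     
$ git log                                                                      
d7d8421 Refactor                                                               
37924ae Refactor                                                               
19791dd Add feature                                                            
$ cd ..                                                                        
                                                                               
$ █                                                                            
                                                                               
                                                                               


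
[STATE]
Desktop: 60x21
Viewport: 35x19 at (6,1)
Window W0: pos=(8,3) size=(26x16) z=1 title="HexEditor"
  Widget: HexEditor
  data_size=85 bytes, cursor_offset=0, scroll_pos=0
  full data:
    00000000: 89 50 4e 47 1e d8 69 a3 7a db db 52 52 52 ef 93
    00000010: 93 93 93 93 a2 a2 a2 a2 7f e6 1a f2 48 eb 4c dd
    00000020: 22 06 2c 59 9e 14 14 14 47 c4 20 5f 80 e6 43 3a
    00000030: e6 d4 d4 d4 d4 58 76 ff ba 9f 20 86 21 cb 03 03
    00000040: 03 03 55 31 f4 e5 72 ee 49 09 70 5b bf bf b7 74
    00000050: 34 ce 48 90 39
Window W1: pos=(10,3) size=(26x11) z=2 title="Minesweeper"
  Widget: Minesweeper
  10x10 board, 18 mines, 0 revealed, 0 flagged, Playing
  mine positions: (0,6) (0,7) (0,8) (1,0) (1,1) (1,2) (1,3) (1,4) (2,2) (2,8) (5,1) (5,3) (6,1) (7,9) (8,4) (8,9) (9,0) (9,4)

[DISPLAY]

                                   
                                   
  ┏━┏━━━━━━━━━━━━━━━━━━━━━━━━┓     
  ┃ ┃ Minesweeper            ┃     
  ┠─┠────────────────────────┨     
  ┃0┃■■■■■■■■■■              ┃     
  ┃0┃■■■■■■■■■■              ┃     
  ┃0┃■■■■■■■■■■              ┃     
  ┃0┃■■■■■■■■■■              ┃     
  ┃0┃■■■■■■■■■■              ┃     
  ┃0┃■■■■■■■■■■              ┃     
  ┃ ┃■■■■■■■■■■              ┃     
  ┃ ┗━━━━━━━━━━━━━━━━━━━━━━━━┛     
  ┃                        ┃       
  ┃                        ┃       
  ┃                        ┃       
  ┃                        ┃       
  ┗━━━━━━━━━━━━━━━━━━━━━━━━┛       
                                   


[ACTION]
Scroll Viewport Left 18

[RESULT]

                                   
                                   
        ┏━┏━━━━━━━━━━━━━━━━━━━━━━━━
        ┃ ┃ Minesweeper            
        ┠─┠────────────────────────
        ┃0┃■■■■■■■■■■              
        ┃0┃■■■■■■■■■■              
        ┃0┃■■■■■■■■■■              
        ┃0┃■■■■■■■■■■              
        ┃0┃■■■■■■■■■■              
        ┃0┃■■■■■■■■■■              
        ┃ ┃■■■■■■■■■■              
        ┃ ┗━━━━━━━━━━━━━━━━━━━━━━━━
        ┃                        ┃ 
        ┃                        ┃ 
        ┃                        ┃ 
        ┃                        ┃ 
        ┗━━━━━━━━━━━━━━━━━━━━━━━━┛ 
                                   


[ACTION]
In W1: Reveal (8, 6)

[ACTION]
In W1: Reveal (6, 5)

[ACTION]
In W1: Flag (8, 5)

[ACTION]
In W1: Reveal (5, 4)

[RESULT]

                                   
                                   
        ┏━┏━━━━━━━━━━━━━━━━━━━━━━━━
        ┃ ┃ Minesweeper            
        ┠─┠────────────────────────
        ┃0┃■■■■■■■■■■              
        ┃0┃■■■■■224■■              
        ┃0┃■■■421 1■■              
        ┃0┃■■■1   111              
        ┃0┃■■■11                   
        ┃0┃■■■■1                   
        ┃ ┃■■■■1   11              
        ┃ ┗━━━━━━━━━━━━━━━━━━━━━━━━
        ┃                        ┃ 
        ┃                        ┃ 
        ┃                        ┃ 
        ┃                        ┃ 
        ┗━━━━━━━━━━━━━━━━━━━━━━━━┛ 
                                   


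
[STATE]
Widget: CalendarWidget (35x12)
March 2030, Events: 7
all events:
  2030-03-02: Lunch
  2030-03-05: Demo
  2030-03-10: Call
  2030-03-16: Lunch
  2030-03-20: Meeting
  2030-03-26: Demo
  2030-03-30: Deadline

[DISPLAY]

             March 2030            
Mo Tu We Th Fr Sa Su               
             1  2*  3              
 4  5*  6  7  8  9 10*             
11 12 13 14 15 16* 17              
18 19 20* 21 22 23 24              
25 26* 27 28 29 30* 31             
                                   
                                   
                                   
                                   
                                   


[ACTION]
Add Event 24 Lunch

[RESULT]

             March 2030            
Mo Tu We Th Fr Sa Su               
             1  2*  3              
 4  5*  6  7  8  9 10*             
11 12 13 14 15 16* 17              
18 19 20* 21 22 23 24*             
25 26* 27 28 29 30* 31             
                                   
                                   
                                   
                                   
                                   


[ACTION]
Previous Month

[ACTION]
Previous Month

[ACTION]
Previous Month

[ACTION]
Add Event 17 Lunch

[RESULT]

           December 2029           
Mo Tu We Th Fr Sa Su               
                1  2               
 3  4  5  6  7  8  9               
10 11 12 13 14 15 16               
17* 18 19 20 21 22 23              
24 25 26 27 28 29 30               
31                                 
                                   
                                   
                                   
                                   


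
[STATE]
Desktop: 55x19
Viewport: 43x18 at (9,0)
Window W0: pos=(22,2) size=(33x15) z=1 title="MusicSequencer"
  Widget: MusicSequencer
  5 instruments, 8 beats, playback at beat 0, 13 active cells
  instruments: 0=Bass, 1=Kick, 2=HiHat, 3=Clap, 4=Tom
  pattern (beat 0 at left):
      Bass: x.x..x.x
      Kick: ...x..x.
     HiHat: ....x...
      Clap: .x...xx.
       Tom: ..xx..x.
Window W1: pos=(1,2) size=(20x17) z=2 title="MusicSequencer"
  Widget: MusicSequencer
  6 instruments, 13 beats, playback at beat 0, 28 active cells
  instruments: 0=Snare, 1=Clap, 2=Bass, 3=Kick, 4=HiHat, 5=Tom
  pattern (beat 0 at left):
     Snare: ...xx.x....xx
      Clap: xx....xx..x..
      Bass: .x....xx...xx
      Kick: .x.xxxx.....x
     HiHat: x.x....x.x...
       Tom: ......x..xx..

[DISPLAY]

                                           
                                           
━━━━━━━━━━━┓ ┏━━━━━━━━━━━━━━━━━━━━━━━━━━━━━
equencer   ┃ ┃ MusicSequencer              
───────────┨ ┠─────────────────────────────
12345678901┃ ┃      ▼1234567               
··██·█····█┃ ┃  Bass█·█··█·█               
█····██··█·┃ ┃  Kick···█··█·               
█····██···█┃ ┃ HiHat····█···               
█·████·····┃ ┃  Clap·█···██·               
·█····█·█··┃ ┃   Tom··██··█·               
·····█··██·┃ ┃                             
           ┃ ┃                             
           ┃ ┃                             
           ┃ ┃                             
           ┃ ┃                             
           ┃ ┗━━━━━━━━━━━━━━━━━━━━━━━━━━━━━
           ┃                               


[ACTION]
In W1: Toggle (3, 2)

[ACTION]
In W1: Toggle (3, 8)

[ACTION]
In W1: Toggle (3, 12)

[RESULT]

                                           
                                           
━━━━━━━━━━━┓ ┏━━━━━━━━━━━━━━━━━━━━━━━━━━━━━
equencer   ┃ ┃ MusicSequencer              
───────────┨ ┠─────────────────────────────
12345678901┃ ┃      ▼1234567               
··██·█····█┃ ┃  Bass█·█··█·█               
█····██··█·┃ ┃  Kick···█··█·               
█····██···█┃ ┃ HiHat····█···               
██████·█···┃ ┃  Clap·█···██·               
·█····█·█··┃ ┃   Tom··██··█·               
·····█··██·┃ ┃                             
           ┃ ┃                             
           ┃ ┃                             
           ┃ ┃                             
           ┃ ┃                             
           ┃ ┗━━━━━━━━━━━━━━━━━━━━━━━━━━━━━
           ┃                               


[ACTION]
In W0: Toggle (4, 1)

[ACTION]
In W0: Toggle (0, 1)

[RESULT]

                                           
                                           
━━━━━━━━━━━┓ ┏━━━━━━━━━━━━━━━━━━━━━━━━━━━━━
equencer   ┃ ┃ MusicSequencer              
───────────┨ ┠─────────────────────────────
12345678901┃ ┃      ▼1234567               
··██·█····█┃ ┃  Bass███··█·█               
█····██··█·┃ ┃  Kick···█··█·               
█····██···█┃ ┃ HiHat····█···               
██████·█···┃ ┃  Clap·█···██·               
·█····█·█··┃ ┃   Tom·███··█·               
·····█··██·┃ ┃                             
           ┃ ┃                             
           ┃ ┃                             
           ┃ ┃                             
           ┃ ┃                             
           ┃ ┗━━━━━━━━━━━━━━━━━━━━━━━━━━━━━
           ┃                               
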